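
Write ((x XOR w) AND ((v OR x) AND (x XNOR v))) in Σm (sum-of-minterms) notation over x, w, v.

Σm(5) = (x AND NOT w AND v)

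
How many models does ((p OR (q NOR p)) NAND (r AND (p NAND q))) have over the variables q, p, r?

Satisfying assignments: (0,0,0), (0,1,0), (1,0,0), (1,0,1), (1,1,0), (1,1,1)
Count: 6 out of 8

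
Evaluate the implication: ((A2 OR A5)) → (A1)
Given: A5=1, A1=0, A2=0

Antecedent ((A2 OR A5)) = 1; consequent (A1) = 0.
1 → 0 = 0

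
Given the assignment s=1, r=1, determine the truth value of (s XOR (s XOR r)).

Substituting: (1 XOR (1 XOR 1))
= 1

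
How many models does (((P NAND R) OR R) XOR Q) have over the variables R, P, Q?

Satisfying assignments: (0,0,0), (0,1,0), (1,0,0), (1,1,0)
Count: 4 out of 8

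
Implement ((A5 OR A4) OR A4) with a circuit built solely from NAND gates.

((((A5 NAND A5) NAND (A4 NAND A4)) NAND ((A5 NAND A5) NAND (A4 NAND A4))) NAND (A4 NAND A4))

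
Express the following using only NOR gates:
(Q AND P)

((Q NOR Q) NOR (P NOR P))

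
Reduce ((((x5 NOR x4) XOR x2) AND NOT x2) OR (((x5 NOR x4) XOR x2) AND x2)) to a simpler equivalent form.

By distribution ((E AND v) OR (E AND NOT v) = E):
= ((x5 NOR x4) XOR x2)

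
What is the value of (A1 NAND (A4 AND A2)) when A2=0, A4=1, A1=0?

Substituting: (0 NAND (1 AND 0))
= 1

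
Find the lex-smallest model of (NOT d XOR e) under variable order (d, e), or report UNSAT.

d=0, e=0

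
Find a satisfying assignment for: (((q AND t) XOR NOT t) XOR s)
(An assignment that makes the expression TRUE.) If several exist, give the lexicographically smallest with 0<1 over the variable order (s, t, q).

s=0, t=0, q=0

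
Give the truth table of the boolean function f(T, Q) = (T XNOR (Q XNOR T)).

T | Q | Output
--------------
0 | 0 | 0
0 | 1 | 1
1 | 0 | 0
1 | 1 | 1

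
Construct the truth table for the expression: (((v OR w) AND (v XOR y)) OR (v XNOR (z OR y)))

y | z | w | v | Output
----------------------
0 | 0 | 0 | 0 | 1
0 | 0 | 0 | 1 | 1
0 | 0 | 1 | 0 | 1
0 | 0 | 1 | 1 | 1
0 | 1 | 0 | 0 | 0
0 | 1 | 0 | 1 | 1
0 | 1 | 1 | 0 | 0
0 | 1 | 1 | 1 | 1
1 | 0 | 0 | 0 | 0
1 | 0 | 0 | 1 | 1
1 | 0 | 1 | 0 | 1
1 | 0 | 1 | 1 | 1
1 | 1 | 0 | 0 | 0
1 | 1 | 0 | 1 | 1
1 | 1 | 1 | 0 | 1
1 | 1 | 1 | 1 | 1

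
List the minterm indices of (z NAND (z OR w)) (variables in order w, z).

Σm(0, 2) = (NOT w AND NOT z) OR (w AND NOT z)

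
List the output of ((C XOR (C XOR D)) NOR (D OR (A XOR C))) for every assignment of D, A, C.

D | A | C | Output
------------------
0 | 0 | 0 | 1
0 | 0 | 1 | 0
0 | 1 | 0 | 0
0 | 1 | 1 | 1
1 | 0 | 0 | 0
1 | 0 | 1 | 0
1 | 1 | 0 | 0
1 | 1 | 1 | 0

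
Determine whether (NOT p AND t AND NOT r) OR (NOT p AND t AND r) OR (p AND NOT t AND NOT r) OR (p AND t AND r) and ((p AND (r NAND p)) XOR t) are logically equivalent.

Yes, they are equivalent — the two output columns agree on all 8 assignments:
p | t | r | Expression 1 | Expression 2
---------------------------------------
0 | 0 | 0 | 0 | 0
0 | 0 | 1 | 0 | 0
0 | 1 | 0 | 1 | 1
0 | 1 | 1 | 1 | 1
1 | 0 | 0 | 1 | 1
1 | 0 | 1 | 0 | 0
1 | 1 | 0 | 0 | 0
1 | 1 | 1 | 1 | 1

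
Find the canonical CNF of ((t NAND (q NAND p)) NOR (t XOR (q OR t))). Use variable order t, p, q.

(t OR p OR q) AND (t OR p OR NOT q) AND (t OR NOT p OR q) AND (t OR NOT p OR NOT q) AND (NOT t OR NOT p OR NOT q)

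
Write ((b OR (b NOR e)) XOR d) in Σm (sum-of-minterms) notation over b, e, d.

Σm(0, 3, 4, 6) = (NOT b AND NOT e AND NOT d) OR (NOT b AND e AND d) OR (b AND NOT e AND NOT d) OR (b AND e AND NOT d)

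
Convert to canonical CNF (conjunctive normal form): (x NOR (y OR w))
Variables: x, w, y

(x OR w OR NOT y) AND (x OR NOT w OR y) AND (x OR NOT w OR NOT y) AND (NOT x OR w OR y) AND (NOT x OR w OR NOT y) AND (NOT x OR NOT w OR y) AND (NOT x OR NOT w OR NOT y)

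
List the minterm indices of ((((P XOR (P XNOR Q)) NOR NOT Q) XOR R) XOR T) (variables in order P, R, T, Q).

Σm(1, 2, 4, 7, 9, 10, 12, 15) = (NOT P AND NOT R AND NOT T AND Q) OR (NOT P AND NOT R AND T AND NOT Q) OR (NOT P AND R AND NOT T AND NOT Q) OR (NOT P AND R AND T AND Q) OR (P AND NOT R AND NOT T AND Q) OR (P AND NOT R AND T AND NOT Q) OR (P AND R AND NOT T AND NOT Q) OR (P AND R AND T AND Q)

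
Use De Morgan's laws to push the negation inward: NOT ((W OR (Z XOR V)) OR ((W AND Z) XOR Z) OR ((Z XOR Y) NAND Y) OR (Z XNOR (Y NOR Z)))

NOT (W OR (Z XOR V)) AND NOT ((W AND Z) XOR Z) AND NOT ((Z XOR Y) NAND Y) AND NOT (Z XNOR (Y NOR Z))
De Morgan's: NOT(OR of terms) = AND of negations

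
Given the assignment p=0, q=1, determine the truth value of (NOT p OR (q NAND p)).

Substituting: (NOT 0 OR (1 NAND 0))
= 1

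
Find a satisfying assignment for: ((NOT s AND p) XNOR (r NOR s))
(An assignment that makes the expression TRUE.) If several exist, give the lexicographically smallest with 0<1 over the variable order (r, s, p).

r=0, s=0, p=1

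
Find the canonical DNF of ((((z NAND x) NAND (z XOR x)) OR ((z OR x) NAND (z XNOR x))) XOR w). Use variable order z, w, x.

(NOT z AND NOT w AND NOT x) OR (NOT z AND NOT w AND x) OR (z AND NOT w AND NOT x) OR (z AND NOT w AND x)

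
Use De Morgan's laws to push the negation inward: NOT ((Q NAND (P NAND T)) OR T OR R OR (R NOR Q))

NOT (Q NAND (P NAND T)) AND NOT T AND NOT R AND NOT (R NOR Q)
De Morgan's: NOT(OR of terms) = AND of negations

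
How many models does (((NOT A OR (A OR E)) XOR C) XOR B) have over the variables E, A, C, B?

Satisfying assignments: (0,0,0,0), (0,0,1,1), (0,1,0,0), (0,1,1,1), (1,0,0,0), (1,0,1,1), (1,1,0,0), (1,1,1,1)
Count: 8 out of 16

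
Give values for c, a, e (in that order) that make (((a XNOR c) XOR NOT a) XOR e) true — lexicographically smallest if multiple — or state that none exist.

c=0, a=0, e=1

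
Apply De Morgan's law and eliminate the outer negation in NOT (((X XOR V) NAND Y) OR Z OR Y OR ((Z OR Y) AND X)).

NOT ((X XOR V) NAND Y) AND NOT Z AND NOT Y AND NOT ((Z OR Y) AND X)
De Morgan's: NOT(OR of terms) = AND of negations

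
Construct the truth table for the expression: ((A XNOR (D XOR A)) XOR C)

C | A | D | Output
------------------
0 | 0 | 0 | 1
0 | 0 | 1 | 0
0 | 1 | 0 | 1
0 | 1 | 1 | 0
1 | 0 | 0 | 0
1 | 0 | 1 | 1
1 | 1 | 0 | 0
1 | 1 | 1 | 1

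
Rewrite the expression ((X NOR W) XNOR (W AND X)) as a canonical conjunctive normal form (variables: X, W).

(X OR W) AND (NOT X OR NOT W)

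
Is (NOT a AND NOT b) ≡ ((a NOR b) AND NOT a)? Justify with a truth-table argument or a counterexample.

Yes, they are equivalent — the two output columns agree on all 4 assignments:
a | b | Expression 1 | Expression 2
-----------------------------------
0 | 0 | 1 | 1
0 | 1 | 0 | 0
1 | 0 | 0 | 0
1 | 1 | 0 | 0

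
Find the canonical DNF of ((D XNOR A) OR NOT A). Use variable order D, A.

(NOT D AND NOT A) OR (D AND NOT A) OR (D AND A)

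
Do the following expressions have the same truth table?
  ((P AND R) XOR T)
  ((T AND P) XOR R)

No. Counterexample: with P=0, T=0, R=1, Expression 1 = 0 but Expression 2 = 1.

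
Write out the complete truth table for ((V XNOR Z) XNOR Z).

V | Z | Output
--------------
0 | 0 | 0
0 | 1 | 0
1 | 0 | 1
1 | 1 | 1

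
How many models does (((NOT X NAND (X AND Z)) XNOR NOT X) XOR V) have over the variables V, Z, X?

Satisfying assignments: (0,0,0), (0,1,0), (1,0,1), (1,1,1)
Count: 4 out of 8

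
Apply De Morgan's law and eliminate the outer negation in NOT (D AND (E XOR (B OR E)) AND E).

NOT D OR NOT (E XOR (B OR E)) OR NOT E
De Morgan's: NOT(AND of terms) = OR of negations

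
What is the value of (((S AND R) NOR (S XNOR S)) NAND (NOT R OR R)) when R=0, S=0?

Substituting: (((0 AND 0) NOR (0 XNOR 0)) NAND (NOT 0 OR 0))
= 1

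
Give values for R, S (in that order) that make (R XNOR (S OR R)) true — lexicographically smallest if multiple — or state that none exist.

R=0, S=0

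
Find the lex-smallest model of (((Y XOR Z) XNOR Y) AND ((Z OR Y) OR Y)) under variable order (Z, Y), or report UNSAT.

Z=0, Y=1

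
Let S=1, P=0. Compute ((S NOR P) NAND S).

Substituting: ((1 NOR 0) NAND 1)
= 1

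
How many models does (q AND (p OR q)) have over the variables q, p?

Satisfying assignments: (1,0), (1,1)
Count: 2 out of 4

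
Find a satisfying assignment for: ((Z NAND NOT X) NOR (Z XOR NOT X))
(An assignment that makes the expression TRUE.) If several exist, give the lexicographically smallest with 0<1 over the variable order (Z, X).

Z=1, X=0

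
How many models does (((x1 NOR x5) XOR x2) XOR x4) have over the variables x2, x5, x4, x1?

Satisfying assignments: (0,0,0,0), (0,0,1,1), (0,1,1,0), (0,1,1,1), (1,0,0,1), (1,0,1,0), (1,1,0,0), (1,1,0,1)
Count: 8 out of 16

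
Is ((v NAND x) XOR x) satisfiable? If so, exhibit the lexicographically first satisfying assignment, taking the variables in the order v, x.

v=0, x=0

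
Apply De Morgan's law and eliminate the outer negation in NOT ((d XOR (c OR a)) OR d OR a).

NOT (d XOR (c OR a)) AND NOT d AND NOT a
De Morgan's: NOT(OR of terms) = AND of negations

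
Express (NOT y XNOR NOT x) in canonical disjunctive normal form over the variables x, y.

(NOT x AND NOT y) OR (x AND y)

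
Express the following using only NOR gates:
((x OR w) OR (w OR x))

((((x NOR w) NOR (x NOR w)) NOR ((w NOR x) NOR (w NOR x))) NOR (((x NOR w) NOR (x NOR w)) NOR ((w NOR x) NOR (w NOR x))))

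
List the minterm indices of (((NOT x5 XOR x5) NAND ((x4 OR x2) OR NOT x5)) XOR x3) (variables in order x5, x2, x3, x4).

Σm(2, 3, 6, 7, 8, 11, 14, 15) = (NOT x5 AND NOT x2 AND x3 AND NOT x4) OR (NOT x5 AND NOT x2 AND x3 AND x4) OR (NOT x5 AND x2 AND x3 AND NOT x4) OR (NOT x5 AND x2 AND x3 AND x4) OR (x5 AND NOT x2 AND NOT x3 AND NOT x4) OR (x5 AND NOT x2 AND x3 AND x4) OR (x5 AND x2 AND x3 AND NOT x4) OR (x5 AND x2 AND x3 AND x4)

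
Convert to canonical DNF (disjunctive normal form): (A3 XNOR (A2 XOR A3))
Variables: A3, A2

(NOT A3 AND NOT A2) OR (A3 AND NOT A2)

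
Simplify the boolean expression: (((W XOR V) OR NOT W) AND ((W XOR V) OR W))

By distribution ((E OR v) AND (E OR NOT v) = E):
= (W XOR V)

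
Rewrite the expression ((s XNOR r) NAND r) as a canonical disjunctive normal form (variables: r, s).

(NOT r AND NOT s) OR (NOT r AND s) OR (r AND NOT s)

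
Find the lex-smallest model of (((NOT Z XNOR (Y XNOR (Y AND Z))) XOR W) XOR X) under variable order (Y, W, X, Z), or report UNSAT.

Y=0, W=0, X=0, Z=0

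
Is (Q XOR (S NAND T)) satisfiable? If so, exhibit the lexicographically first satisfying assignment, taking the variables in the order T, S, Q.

T=0, S=0, Q=0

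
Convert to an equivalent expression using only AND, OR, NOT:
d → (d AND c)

NOT d OR (d AND c)
(Implication elimination: A → B = NOT A OR B)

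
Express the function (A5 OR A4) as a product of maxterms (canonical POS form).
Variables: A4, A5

ΠM(0) = (A4 OR A5)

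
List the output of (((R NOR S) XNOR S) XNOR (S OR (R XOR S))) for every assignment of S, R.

S | R | Output
--------------
0 | 0 | 1
0 | 1 | 1
1 | 0 | 0
1 | 1 | 0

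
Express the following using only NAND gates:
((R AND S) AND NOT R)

((((R NAND S) NAND (R NAND S)) NAND (R NAND R)) NAND (((R NAND S) NAND (R NAND S)) NAND (R NAND R)))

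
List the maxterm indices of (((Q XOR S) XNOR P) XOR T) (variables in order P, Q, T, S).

ΠM(1, 2, 4, 7, 8, 11, 13, 14) = (P OR Q OR T OR NOT S) AND (P OR Q OR NOT T OR S) AND (P OR NOT Q OR T OR S) AND (P OR NOT Q OR NOT T OR NOT S) AND (NOT P OR Q OR T OR S) AND (NOT P OR Q OR NOT T OR NOT S) AND (NOT P OR NOT Q OR T OR NOT S) AND (NOT P OR NOT Q OR NOT T OR S)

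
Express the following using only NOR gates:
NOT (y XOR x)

(((((y NOR x) NOR (y NOR x)) NOR ((y NOR x) NOR (y NOR x))) NOR ((((y NOR y) NOR (x NOR x)) NOR ((y NOR y) NOR (x NOR x))) NOR (((y NOR y) NOR (x NOR x)) NOR ((y NOR y) NOR (x NOR x))))) NOR ((((y NOR x) NOR (y NOR x)) NOR ((y NOR x) NOR (y NOR x))) NOR ((((y NOR y) NOR (x NOR x)) NOR ((y NOR y) NOR (x NOR x))) NOR (((y NOR y) NOR (x NOR x)) NOR ((y NOR y) NOR (x NOR x))))))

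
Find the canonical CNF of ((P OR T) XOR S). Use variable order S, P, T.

(S OR P OR T) AND (NOT S OR P OR NOT T) AND (NOT S OR NOT P OR T) AND (NOT S OR NOT P OR NOT T)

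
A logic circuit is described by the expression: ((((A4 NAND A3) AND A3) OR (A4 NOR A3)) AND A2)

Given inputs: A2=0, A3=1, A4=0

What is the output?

Substituting: ((((0 NAND 1) AND 1) OR (0 NOR 1)) AND 0)
= 0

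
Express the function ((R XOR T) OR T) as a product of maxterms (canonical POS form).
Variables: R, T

ΠM(0) = (R OR T)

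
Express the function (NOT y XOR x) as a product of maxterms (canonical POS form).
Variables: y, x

ΠM(1, 2) = (y OR NOT x) AND (NOT y OR x)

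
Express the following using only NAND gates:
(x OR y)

((x NAND x) NAND (y NAND y))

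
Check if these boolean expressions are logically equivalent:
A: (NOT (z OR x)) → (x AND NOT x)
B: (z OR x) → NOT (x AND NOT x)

No, Inverse is not equivalent to original (counterexample: z=0, x=0)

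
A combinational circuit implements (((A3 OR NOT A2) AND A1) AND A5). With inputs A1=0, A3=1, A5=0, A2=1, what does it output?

Substituting: (((1 OR NOT 1) AND 0) AND 0)
= 0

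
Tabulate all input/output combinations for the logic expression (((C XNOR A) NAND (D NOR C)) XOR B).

A | D | C | B | Output
----------------------
0 | 0 | 0 | 0 | 0
0 | 0 | 0 | 1 | 1
0 | 0 | 1 | 0 | 1
0 | 0 | 1 | 1 | 0
0 | 1 | 0 | 0 | 1
0 | 1 | 0 | 1 | 0
0 | 1 | 1 | 0 | 1
0 | 1 | 1 | 1 | 0
1 | 0 | 0 | 0 | 1
1 | 0 | 0 | 1 | 0
1 | 0 | 1 | 0 | 1
1 | 0 | 1 | 1 | 0
1 | 1 | 0 | 0 | 1
1 | 1 | 0 | 1 | 0
1 | 1 | 1 | 0 | 1
1 | 1 | 1 | 1 | 0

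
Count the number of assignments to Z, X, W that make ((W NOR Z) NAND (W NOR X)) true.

Satisfying assignments: (0,0,1), (0,1,0), (0,1,1), (1,0,0), (1,0,1), (1,1,0), (1,1,1)
Count: 7 out of 8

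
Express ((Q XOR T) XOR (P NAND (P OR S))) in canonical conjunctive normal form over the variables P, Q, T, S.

(P OR Q OR NOT T OR S) AND (P OR Q OR NOT T OR NOT S) AND (P OR NOT Q OR T OR S) AND (P OR NOT Q OR T OR NOT S) AND (NOT P OR Q OR T OR S) AND (NOT P OR Q OR T OR NOT S) AND (NOT P OR NOT Q OR NOT T OR S) AND (NOT P OR NOT Q OR NOT T OR NOT S)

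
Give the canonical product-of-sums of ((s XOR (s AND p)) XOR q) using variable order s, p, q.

ΠM(0, 2, 5, 6) = (s OR p OR q) AND (s OR NOT p OR q) AND (NOT s OR p OR NOT q) AND (NOT s OR NOT p OR q)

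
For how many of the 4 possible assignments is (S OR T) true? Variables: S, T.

Satisfying assignments: (0,1), (1,0), (1,1)
Count: 3 out of 4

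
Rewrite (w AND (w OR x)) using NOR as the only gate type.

((w NOR w) NOR (((w NOR x) NOR (w NOR x)) NOR ((w NOR x) NOR (w NOR x))))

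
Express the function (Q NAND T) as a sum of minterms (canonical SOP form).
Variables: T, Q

Σm(0, 1, 2) = (NOT T AND NOT Q) OR (NOT T AND Q) OR (T AND NOT Q)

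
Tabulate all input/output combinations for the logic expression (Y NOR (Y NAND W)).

W | Y | Output
--------------
0 | 0 | 0
0 | 1 | 0
1 | 0 | 0
1 | 1 | 0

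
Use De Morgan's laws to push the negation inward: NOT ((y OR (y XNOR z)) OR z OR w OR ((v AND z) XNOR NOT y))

NOT (y OR (y XNOR z)) AND NOT z AND NOT w AND NOT ((v AND z) XNOR NOT y)
De Morgan's: NOT(OR of terms) = AND of negations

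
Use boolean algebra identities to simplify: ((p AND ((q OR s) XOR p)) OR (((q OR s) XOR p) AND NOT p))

By distribution ((E AND v) OR (E AND NOT v) = E):
= ((q OR s) XOR p)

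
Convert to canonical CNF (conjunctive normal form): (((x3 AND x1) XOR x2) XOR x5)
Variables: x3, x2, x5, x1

(x3 OR x2 OR x5 OR x1) AND (x3 OR x2 OR x5 OR NOT x1) AND (x3 OR NOT x2 OR NOT x5 OR x1) AND (x3 OR NOT x2 OR NOT x5 OR NOT x1) AND (NOT x3 OR x2 OR x5 OR x1) AND (NOT x3 OR x2 OR NOT x5 OR NOT x1) AND (NOT x3 OR NOT x2 OR x5 OR NOT x1) AND (NOT x3 OR NOT x2 OR NOT x5 OR x1)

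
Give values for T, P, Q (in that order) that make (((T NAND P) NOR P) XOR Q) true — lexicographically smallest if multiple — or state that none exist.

T=0, P=0, Q=1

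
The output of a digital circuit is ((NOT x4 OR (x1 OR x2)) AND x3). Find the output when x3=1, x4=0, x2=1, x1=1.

Substituting: ((NOT 0 OR (1 OR 1)) AND 1)
= 1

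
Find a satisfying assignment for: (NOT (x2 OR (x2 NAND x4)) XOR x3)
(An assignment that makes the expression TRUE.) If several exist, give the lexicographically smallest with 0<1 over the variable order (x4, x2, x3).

x4=0, x2=0, x3=1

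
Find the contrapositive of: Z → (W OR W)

Contrapositive: NOT (W OR W) → NOT Z
Note: A statement and its contrapositive are logically equivalent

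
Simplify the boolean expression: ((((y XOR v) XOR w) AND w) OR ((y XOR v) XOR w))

By absorption (E OR (E AND v) = E):
= ((y XOR v) XOR w)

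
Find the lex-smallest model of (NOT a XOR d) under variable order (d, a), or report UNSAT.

d=0, a=0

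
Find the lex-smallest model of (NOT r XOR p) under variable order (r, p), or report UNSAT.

r=0, p=0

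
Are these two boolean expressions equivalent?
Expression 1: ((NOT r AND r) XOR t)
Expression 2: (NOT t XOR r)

No. Counterexample: with r=0, t=0, Expression 1 = 0 but Expression 2 = 1.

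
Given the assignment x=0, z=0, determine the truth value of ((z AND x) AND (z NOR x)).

Substituting: ((0 AND 0) AND (0 NOR 0))
= 0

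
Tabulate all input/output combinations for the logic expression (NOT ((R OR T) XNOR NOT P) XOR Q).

R | T | Q | P | Output
----------------------
0 | 0 | 0 | 0 | 1
0 | 0 | 0 | 1 | 0
0 | 0 | 1 | 0 | 0
0 | 0 | 1 | 1 | 1
0 | 1 | 0 | 0 | 0
0 | 1 | 0 | 1 | 1
0 | 1 | 1 | 0 | 1
0 | 1 | 1 | 1 | 0
1 | 0 | 0 | 0 | 0
1 | 0 | 0 | 1 | 1
1 | 0 | 1 | 0 | 1
1 | 0 | 1 | 1 | 0
1 | 1 | 0 | 0 | 0
1 | 1 | 0 | 1 | 1
1 | 1 | 1 | 0 | 1
1 | 1 | 1 | 1 | 0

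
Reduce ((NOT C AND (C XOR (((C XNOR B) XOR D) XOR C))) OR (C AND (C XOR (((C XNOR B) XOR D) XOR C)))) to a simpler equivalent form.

By distribution ((E AND v) OR (E AND NOT v) = E) then XOR self-cancellation ((E XOR v) XOR v = E):
= ((C XNOR B) XOR D)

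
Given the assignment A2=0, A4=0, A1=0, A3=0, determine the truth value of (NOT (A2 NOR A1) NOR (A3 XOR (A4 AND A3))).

Substituting: (NOT (0 NOR 0) NOR (0 XOR (0 AND 0)))
= 1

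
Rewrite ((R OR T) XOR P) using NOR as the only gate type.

((((((R NOR T) NOR (R NOR T)) NOR P) NOR (((R NOR T) NOR (R NOR T)) NOR P)) NOR ((((R NOR T) NOR (R NOR T)) NOR P) NOR (((R NOR T) NOR (R NOR T)) NOR P))) NOR ((((((R NOR T) NOR (R NOR T)) NOR ((R NOR T) NOR (R NOR T))) NOR (P NOR P)) NOR ((((R NOR T) NOR (R NOR T)) NOR ((R NOR T) NOR (R NOR T))) NOR (P NOR P))) NOR (((((R NOR T) NOR (R NOR T)) NOR ((R NOR T) NOR (R NOR T))) NOR (P NOR P)) NOR ((((R NOR T) NOR (R NOR T)) NOR ((R NOR T) NOR (R NOR T))) NOR (P NOR P)))))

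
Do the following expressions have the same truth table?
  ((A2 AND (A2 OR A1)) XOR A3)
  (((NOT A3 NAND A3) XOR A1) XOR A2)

No. Counterexample: with A1=0, A3=0, A2=0, Expression 1 = 0 but Expression 2 = 1.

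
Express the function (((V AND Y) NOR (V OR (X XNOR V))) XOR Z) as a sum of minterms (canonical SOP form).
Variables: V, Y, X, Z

Σm(1, 2, 5, 6, 9, 11, 13, 15) = (NOT V AND NOT Y AND NOT X AND Z) OR (NOT V AND NOT Y AND X AND NOT Z) OR (NOT V AND Y AND NOT X AND Z) OR (NOT V AND Y AND X AND NOT Z) OR (V AND NOT Y AND NOT X AND Z) OR (V AND NOT Y AND X AND Z) OR (V AND Y AND NOT X AND Z) OR (V AND Y AND X AND Z)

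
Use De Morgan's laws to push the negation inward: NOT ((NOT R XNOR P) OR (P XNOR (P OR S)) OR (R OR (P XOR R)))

NOT (NOT R XNOR P) AND NOT (P XNOR (P OR S)) AND NOT (R OR (P XOR R))
De Morgan's: NOT(OR of terms) = AND of negations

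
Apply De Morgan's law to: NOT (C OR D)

NOT C AND NOT D
De Morgan's: NOT(OR of terms) = AND of negations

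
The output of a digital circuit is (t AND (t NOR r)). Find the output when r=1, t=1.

Substituting: (1 AND (1 NOR 1))
= 0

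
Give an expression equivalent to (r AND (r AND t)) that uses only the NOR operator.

((r NOR r) NOR (((r NOR r) NOR (t NOR t)) NOR ((r NOR r) NOR (t NOR t))))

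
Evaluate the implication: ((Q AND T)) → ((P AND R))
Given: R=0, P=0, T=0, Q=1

Antecedent ((Q AND T)) = 0; consequent ((P AND R)) = 0.
0 → 0 = 1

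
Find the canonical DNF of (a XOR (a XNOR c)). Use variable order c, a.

(NOT c AND NOT a) OR (NOT c AND a)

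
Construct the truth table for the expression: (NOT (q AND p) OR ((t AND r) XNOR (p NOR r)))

r | p | t | q | Output
----------------------
0 | 0 | 0 | 0 | 1
0 | 0 | 0 | 1 | 1
0 | 0 | 1 | 0 | 1
0 | 0 | 1 | 1 | 1
0 | 1 | 0 | 0 | 1
0 | 1 | 0 | 1 | 1
0 | 1 | 1 | 0 | 1
0 | 1 | 1 | 1 | 1
1 | 0 | 0 | 0 | 1
1 | 0 | 0 | 1 | 1
1 | 0 | 1 | 0 | 1
1 | 0 | 1 | 1 | 1
1 | 1 | 0 | 0 | 1
1 | 1 | 0 | 1 | 1
1 | 1 | 1 | 0 | 1
1 | 1 | 1 | 1 | 0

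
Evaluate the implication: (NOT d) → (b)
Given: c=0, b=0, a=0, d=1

Antecedent (NOT d) = 0; consequent (b) = 0.
0 → 0 = 1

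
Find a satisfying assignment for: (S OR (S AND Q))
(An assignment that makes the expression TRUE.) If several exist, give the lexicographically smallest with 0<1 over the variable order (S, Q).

S=1, Q=0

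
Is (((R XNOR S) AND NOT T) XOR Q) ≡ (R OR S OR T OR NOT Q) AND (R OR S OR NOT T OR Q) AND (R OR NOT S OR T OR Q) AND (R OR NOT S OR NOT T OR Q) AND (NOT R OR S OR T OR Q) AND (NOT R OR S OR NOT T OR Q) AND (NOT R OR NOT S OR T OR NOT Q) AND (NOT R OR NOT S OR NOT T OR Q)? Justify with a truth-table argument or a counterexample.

Yes, they are equivalent — the two output columns agree on all 16 assignments:
R | S | T | Q | Expression 1 | Expression 2
-------------------------------------------
0 | 0 | 0 | 0 | 1 | 1
0 | 0 | 0 | 1 | 0 | 0
0 | 0 | 1 | 0 | 0 | 0
0 | 0 | 1 | 1 | 1 | 1
0 | 1 | 0 | 0 | 0 | 0
0 | 1 | 0 | 1 | 1 | 1
0 | 1 | 1 | 0 | 0 | 0
0 | 1 | 1 | 1 | 1 | 1
1 | 0 | 0 | 0 | 0 | 0
1 | 0 | 0 | 1 | 1 | 1
1 | 0 | 1 | 0 | 0 | 0
1 | 0 | 1 | 1 | 1 | 1
1 | 1 | 0 | 0 | 1 | 1
1 | 1 | 0 | 1 | 0 | 0
1 | 1 | 1 | 0 | 0 | 0
1 | 1 | 1 | 1 | 1 | 1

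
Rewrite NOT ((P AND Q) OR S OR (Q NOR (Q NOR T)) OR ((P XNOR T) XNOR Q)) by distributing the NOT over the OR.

NOT (P AND Q) AND NOT S AND NOT (Q NOR (Q NOR T)) AND NOT ((P XNOR T) XNOR Q)
De Morgan's: NOT(OR of terms) = AND of negations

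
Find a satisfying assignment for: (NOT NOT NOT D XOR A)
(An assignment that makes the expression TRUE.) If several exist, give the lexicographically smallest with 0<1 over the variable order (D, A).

D=0, A=0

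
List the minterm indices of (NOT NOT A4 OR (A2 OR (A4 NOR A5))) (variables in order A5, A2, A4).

Σm(0, 1, 2, 3, 5, 6, 7) = (NOT A5 AND NOT A2 AND NOT A4) OR (NOT A5 AND NOT A2 AND A4) OR (NOT A5 AND A2 AND NOT A4) OR (NOT A5 AND A2 AND A4) OR (A5 AND NOT A2 AND A4) OR (A5 AND A2 AND NOT A4) OR (A5 AND A2 AND A4)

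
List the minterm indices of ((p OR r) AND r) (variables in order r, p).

Σm(2, 3) = (r AND NOT p) OR (r AND p)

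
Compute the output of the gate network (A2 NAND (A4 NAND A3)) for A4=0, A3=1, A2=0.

Substituting: (0 NAND (0 NAND 1))
= 1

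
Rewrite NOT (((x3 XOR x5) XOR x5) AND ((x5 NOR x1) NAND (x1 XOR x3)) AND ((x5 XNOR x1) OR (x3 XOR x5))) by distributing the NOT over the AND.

NOT ((x3 XOR x5) XOR x5) OR NOT ((x5 NOR x1) NAND (x1 XOR x3)) OR NOT ((x5 XNOR x1) OR (x3 XOR x5))
De Morgan's: NOT(AND of terms) = OR of negations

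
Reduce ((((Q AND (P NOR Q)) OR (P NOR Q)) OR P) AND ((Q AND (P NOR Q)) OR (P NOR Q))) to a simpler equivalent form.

By absorption (E AND (E OR v) = E) then absorption (E OR (E AND v) = E):
= (P NOR Q)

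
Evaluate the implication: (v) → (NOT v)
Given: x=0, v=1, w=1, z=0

Antecedent (v) = 1; consequent (NOT v) = 0.
1 → 0 = 0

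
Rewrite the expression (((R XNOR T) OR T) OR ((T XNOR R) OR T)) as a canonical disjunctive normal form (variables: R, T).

(NOT R AND NOT T) OR (NOT R AND T) OR (R AND T)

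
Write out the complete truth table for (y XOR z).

y | z | Output
--------------
0 | 0 | 0
0 | 1 | 1
1 | 0 | 1
1 | 1 | 0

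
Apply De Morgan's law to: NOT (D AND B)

NOT D OR NOT B
De Morgan's: NOT(AND of terms) = OR of negations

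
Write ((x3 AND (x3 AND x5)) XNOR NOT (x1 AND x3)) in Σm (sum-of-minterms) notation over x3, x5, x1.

Σm(5, 6) = (x3 AND NOT x5 AND x1) OR (x3 AND x5 AND NOT x1)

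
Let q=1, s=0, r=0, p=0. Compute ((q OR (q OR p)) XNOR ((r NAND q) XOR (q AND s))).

Substituting: ((1 OR (1 OR 0)) XNOR ((0 NAND 1) XOR (1 AND 0)))
= 1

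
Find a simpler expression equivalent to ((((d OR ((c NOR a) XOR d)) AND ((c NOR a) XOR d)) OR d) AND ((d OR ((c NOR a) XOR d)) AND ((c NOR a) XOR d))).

By absorption (E AND (E OR v) = E) then absorption (E AND (E OR v) = E):
= ((c NOR a) XOR d)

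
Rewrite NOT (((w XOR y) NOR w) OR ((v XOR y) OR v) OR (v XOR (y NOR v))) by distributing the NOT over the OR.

NOT ((w XOR y) NOR w) AND NOT ((v XOR y) OR v) AND NOT (v XOR (y NOR v))
De Morgan's: NOT(OR of terms) = AND of negations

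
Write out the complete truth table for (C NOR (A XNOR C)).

A | C | Output
--------------
0 | 0 | 0
0 | 1 | 0
1 | 0 | 1
1 | 1 | 0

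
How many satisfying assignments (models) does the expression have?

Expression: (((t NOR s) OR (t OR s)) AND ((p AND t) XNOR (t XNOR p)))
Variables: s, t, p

Satisfying assignments: (0,0,1), (0,1,0), (0,1,1), (1,0,1), (1,1,0), (1,1,1)
Count: 6 out of 8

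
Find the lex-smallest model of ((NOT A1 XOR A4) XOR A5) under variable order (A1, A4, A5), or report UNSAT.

A1=0, A4=0, A5=0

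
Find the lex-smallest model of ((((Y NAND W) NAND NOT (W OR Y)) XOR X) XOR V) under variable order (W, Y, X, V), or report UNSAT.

W=0, Y=0, X=0, V=1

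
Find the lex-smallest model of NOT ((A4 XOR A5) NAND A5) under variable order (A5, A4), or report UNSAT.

A5=1, A4=0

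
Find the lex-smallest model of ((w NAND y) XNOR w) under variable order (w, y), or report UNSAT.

w=1, y=0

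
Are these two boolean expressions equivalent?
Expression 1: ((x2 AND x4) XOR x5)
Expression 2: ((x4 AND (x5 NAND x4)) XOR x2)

No. Counterexample: with x5=0, x2=0, x4=1, Expression 1 = 0 but Expression 2 = 1.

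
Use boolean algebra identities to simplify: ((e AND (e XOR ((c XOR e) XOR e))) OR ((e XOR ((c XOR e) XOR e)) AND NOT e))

By distribution ((E AND v) OR (E AND NOT v) = E) then XOR self-cancellation ((E XOR v) XOR v = E):
= (c XOR e)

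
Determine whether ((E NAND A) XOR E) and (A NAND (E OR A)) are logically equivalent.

No. Counterexample: with A=0, E=1, Expression 1 = 0 but Expression 2 = 1.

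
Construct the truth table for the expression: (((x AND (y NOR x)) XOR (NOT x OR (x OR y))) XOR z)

x | z | y | Output
------------------
0 | 0 | 0 | 1
0 | 0 | 1 | 1
0 | 1 | 0 | 0
0 | 1 | 1 | 0
1 | 0 | 0 | 1
1 | 0 | 1 | 1
1 | 1 | 0 | 0
1 | 1 | 1 | 0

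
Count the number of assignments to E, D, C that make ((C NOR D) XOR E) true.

Satisfying assignments: (0,0,0), (1,0,1), (1,1,0), (1,1,1)
Count: 4 out of 8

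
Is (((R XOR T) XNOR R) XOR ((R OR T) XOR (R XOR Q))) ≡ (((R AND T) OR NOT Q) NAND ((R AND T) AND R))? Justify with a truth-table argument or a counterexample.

No. Counterexample: with R=0, T=0, Q=1, Expression 1 = 0 but Expression 2 = 1.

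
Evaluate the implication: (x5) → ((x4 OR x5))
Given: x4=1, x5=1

Antecedent (x5) = 1; consequent ((x4 OR x5)) = 1.
1 → 1 = 1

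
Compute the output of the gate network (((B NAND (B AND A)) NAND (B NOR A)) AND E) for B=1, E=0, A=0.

Substituting: (((1 NAND (1 AND 0)) NAND (1 NOR 0)) AND 0)
= 0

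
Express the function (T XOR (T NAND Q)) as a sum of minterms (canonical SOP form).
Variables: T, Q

Σm(0, 1, 3) = (NOT T AND NOT Q) OR (NOT T AND Q) OR (T AND Q)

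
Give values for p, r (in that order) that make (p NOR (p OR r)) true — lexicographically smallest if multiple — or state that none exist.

p=0, r=0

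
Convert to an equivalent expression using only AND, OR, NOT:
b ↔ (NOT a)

(b AND (NOT a)) OR (NOT b AND a)
(Biconditional = both true or both false)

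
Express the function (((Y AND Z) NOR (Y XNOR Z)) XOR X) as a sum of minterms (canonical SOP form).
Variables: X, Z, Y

Σm(1, 2, 4, 7) = (NOT X AND NOT Z AND Y) OR (NOT X AND Z AND NOT Y) OR (X AND NOT Z AND NOT Y) OR (X AND Z AND Y)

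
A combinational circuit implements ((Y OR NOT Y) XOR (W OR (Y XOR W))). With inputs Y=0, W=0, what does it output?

Substituting: ((0 OR NOT 0) XOR (0 OR (0 XOR 0)))
= 1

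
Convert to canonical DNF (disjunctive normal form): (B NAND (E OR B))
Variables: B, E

(NOT B AND NOT E) OR (NOT B AND E)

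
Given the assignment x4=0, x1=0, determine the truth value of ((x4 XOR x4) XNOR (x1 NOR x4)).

Substituting: ((0 XOR 0) XNOR (0 NOR 0))
= 0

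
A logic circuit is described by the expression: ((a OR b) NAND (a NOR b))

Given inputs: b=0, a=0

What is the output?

Substituting: ((0 OR 0) NAND (0 NOR 0))
= 1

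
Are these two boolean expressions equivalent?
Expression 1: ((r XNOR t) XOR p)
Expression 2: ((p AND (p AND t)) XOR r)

No. Counterexample: with r=0, p=0, t=0, Expression 1 = 1 but Expression 2 = 0.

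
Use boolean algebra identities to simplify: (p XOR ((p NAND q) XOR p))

By XOR self-cancellation ((E XOR v) XOR v = E):
= (p NAND q)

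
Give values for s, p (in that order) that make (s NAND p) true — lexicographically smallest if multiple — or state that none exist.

s=0, p=0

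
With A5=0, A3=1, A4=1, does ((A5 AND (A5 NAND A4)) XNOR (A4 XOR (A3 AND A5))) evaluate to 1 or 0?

Substituting: ((0 AND (0 NAND 1)) XNOR (1 XOR (1 AND 0)))
= 0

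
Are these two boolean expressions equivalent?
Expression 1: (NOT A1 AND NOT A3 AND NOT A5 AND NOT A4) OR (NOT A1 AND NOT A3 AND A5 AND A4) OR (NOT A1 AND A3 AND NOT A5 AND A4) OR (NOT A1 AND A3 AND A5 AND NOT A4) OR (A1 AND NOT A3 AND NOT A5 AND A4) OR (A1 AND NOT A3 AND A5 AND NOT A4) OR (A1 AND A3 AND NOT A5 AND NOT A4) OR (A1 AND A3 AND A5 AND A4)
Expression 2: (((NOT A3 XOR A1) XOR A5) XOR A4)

Yes, they are equivalent — the two output columns agree on all 16 assignments:
A1 | A3 | A5 | A4 | Expression 1 | Expression 2
-----------------------------------------------
0 | 0 | 0 | 0 | 1 | 1
0 | 0 | 0 | 1 | 0 | 0
0 | 0 | 1 | 0 | 0 | 0
0 | 0 | 1 | 1 | 1 | 1
0 | 1 | 0 | 0 | 0 | 0
0 | 1 | 0 | 1 | 1 | 1
0 | 1 | 1 | 0 | 1 | 1
0 | 1 | 1 | 1 | 0 | 0
1 | 0 | 0 | 0 | 0 | 0
1 | 0 | 0 | 1 | 1 | 1
1 | 0 | 1 | 0 | 1 | 1
1 | 0 | 1 | 1 | 0 | 0
1 | 1 | 0 | 0 | 1 | 1
1 | 1 | 0 | 1 | 0 | 0
1 | 1 | 1 | 0 | 0 | 0
1 | 1 | 1 | 1 | 1 | 1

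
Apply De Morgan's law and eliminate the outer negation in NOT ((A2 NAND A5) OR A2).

NOT (A2 NAND A5) AND NOT A2
De Morgan's: NOT(OR of terms) = AND of negations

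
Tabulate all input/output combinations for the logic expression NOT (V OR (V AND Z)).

Z | V | Output
--------------
0 | 0 | 1
0 | 1 | 0
1 | 0 | 1
1 | 1 | 0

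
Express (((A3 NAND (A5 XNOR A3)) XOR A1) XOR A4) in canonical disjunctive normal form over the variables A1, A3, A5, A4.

(NOT A1 AND NOT A3 AND NOT A5 AND NOT A4) OR (NOT A1 AND NOT A3 AND A5 AND NOT A4) OR (NOT A1 AND A3 AND NOT A5 AND NOT A4) OR (NOT A1 AND A3 AND A5 AND A4) OR (A1 AND NOT A3 AND NOT A5 AND A4) OR (A1 AND NOT A3 AND A5 AND A4) OR (A1 AND A3 AND NOT A5 AND A4) OR (A1 AND A3 AND A5 AND NOT A4)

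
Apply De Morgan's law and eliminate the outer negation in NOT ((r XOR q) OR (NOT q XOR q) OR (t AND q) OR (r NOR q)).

NOT (r XOR q) AND NOT (NOT q XOR q) AND NOT (t AND q) AND NOT (r NOR q)
De Morgan's: NOT(OR of terms) = AND of negations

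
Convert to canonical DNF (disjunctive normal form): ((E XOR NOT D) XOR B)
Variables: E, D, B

(NOT E AND NOT D AND NOT B) OR (NOT E AND D AND B) OR (E AND NOT D AND B) OR (E AND D AND NOT B)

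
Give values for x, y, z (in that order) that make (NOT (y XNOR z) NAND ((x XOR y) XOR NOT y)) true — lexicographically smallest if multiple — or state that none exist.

x=0, y=0, z=0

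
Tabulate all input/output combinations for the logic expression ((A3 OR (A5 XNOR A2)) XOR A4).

A4 | A5 | A3 | A2 | Output
--------------------------
0 | 0 | 0 | 0 | 1
0 | 0 | 0 | 1 | 0
0 | 0 | 1 | 0 | 1
0 | 0 | 1 | 1 | 1
0 | 1 | 0 | 0 | 0
0 | 1 | 0 | 1 | 1
0 | 1 | 1 | 0 | 1
0 | 1 | 1 | 1 | 1
1 | 0 | 0 | 0 | 0
1 | 0 | 0 | 1 | 1
1 | 0 | 1 | 0 | 0
1 | 0 | 1 | 1 | 0
1 | 1 | 0 | 0 | 1
1 | 1 | 0 | 1 | 0
1 | 1 | 1 | 0 | 0
1 | 1 | 1 | 1 | 0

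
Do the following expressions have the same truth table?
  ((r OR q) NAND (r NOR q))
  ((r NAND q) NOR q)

No. Counterexample: with r=0, q=0, Expression 1 = 1 but Expression 2 = 0.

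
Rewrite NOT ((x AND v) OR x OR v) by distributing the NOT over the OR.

NOT (x AND v) AND NOT x AND NOT v
De Morgan's: NOT(OR of terms) = AND of negations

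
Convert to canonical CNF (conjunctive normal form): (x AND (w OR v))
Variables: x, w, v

(x OR w OR v) AND (x OR w OR NOT v) AND (x OR NOT w OR v) AND (x OR NOT w OR NOT v) AND (NOT x OR w OR v)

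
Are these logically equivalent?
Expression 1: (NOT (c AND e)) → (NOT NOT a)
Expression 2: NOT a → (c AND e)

Yes, Contrapositive is always equivalent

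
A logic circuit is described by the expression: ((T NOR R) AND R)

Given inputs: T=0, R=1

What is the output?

Substituting: ((0 NOR 1) AND 1)
= 0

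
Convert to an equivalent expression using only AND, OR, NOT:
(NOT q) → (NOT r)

q OR (NOT r)
(Implication elimination: A → B = NOT A OR B)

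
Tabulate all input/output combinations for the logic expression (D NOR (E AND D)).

D | E | Output
--------------
0 | 0 | 1
0 | 1 | 1
1 | 0 | 0
1 | 1 | 0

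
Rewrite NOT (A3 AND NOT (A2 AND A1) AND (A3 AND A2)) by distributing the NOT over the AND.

NOT A3 OR (A2 AND A1) OR NOT (A3 AND A2)
De Morgan's: NOT(AND of terms) = OR of negations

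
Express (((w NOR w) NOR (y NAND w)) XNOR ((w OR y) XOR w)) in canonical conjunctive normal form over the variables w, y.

(w OR NOT y) AND (NOT w OR NOT y)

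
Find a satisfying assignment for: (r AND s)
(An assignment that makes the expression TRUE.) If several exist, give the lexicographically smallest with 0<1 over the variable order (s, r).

s=1, r=1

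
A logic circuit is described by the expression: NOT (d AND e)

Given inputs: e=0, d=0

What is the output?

Substituting: NOT (0 AND 0)
= 1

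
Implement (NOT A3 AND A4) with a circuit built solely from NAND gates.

(((A3 NAND A3) NAND A4) NAND ((A3 NAND A3) NAND A4))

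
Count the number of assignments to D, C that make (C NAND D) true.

Satisfying assignments: (0,0), (0,1), (1,0)
Count: 3 out of 4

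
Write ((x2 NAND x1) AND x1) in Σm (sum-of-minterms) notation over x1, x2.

Σm(2) = (x1 AND NOT x2)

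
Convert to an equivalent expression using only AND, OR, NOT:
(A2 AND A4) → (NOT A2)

NOT (A2 AND A4) OR (NOT A2)
(Implication elimination: A → B = NOT A OR B)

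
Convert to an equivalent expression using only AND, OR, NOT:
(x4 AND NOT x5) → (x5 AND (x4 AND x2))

NOT (x4 AND NOT x5) OR (x5 AND (x4 AND x2))
(Implication elimination: A → B = NOT A OR B)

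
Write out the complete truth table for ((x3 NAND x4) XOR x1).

x4 | x3 | x1 | Output
---------------------
0 | 0 | 0 | 1
0 | 0 | 1 | 0
0 | 1 | 0 | 1
0 | 1 | 1 | 0
1 | 0 | 0 | 1
1 | 0 | 1 | 0
1 | 1 | 0 | 0
1 | 1 | 1 | 1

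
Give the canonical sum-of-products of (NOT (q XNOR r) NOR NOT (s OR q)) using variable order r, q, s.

Σm(1, 6, 7) = (NOT r AND NOT q AND s) OR (r AND q AND NOT s) OR (r AND q AND s)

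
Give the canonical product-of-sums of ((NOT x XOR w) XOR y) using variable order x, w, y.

ΠM(1, 2, 4, 7) = (x OR w OR NOT y) AND (x OR NOT w OR y) AND (NOT x OR w OR y) AND (NOT x OR NOT w OR NOT y)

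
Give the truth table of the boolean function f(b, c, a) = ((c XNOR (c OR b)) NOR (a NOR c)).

b | c | a | Output
------------------
0 | 0 | 0 | 0
0 | 0 | 1 | 0
0 | 1 | 0 | 0
0 | 1 | 1 | 0
1 | 0 | 0 | 0
1 | 0 | 1 | 1
1 | 1 | 0 | 0
1 | 1 | 1 | 0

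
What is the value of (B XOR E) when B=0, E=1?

Substituting: (0 XOR 1)
= 1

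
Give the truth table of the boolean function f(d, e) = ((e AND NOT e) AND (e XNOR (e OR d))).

d | e | Output
--------------
0 | 0 | 0
0 | 1 | 0
1 | 0 | 0
1 | 1 | 0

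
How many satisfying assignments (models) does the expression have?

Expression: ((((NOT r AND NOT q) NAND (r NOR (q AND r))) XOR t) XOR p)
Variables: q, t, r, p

Satisfying assignments: (0,0,0,1), (0,0,1,0), (0,1,0,0), (0,1,1,1), (1,0,0,0), (1,0,1,0), (1,1,0,1), (1,1,1,1)
Count: 8 out of 16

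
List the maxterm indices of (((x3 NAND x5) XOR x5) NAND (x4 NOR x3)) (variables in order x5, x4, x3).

ΠM(0) = (x5 OR x4 OR x3)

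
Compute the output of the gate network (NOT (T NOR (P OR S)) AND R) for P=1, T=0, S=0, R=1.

Substituting: (NOT (0 NOR (1 OR 0)) AND 1)
= 1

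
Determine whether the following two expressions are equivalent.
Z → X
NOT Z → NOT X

No, Inverse is not equivalent to original (counterexample: X=0, Z=1)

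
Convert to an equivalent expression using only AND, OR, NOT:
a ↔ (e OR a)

(a AND (e OR a)) OR (NOT a AND NOT (e OR a))
(Biconditional = both true or both false)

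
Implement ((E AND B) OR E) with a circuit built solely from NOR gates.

((((E NOR E) NOR (B NOR B)) NOR E) NOR (((E NOR E) NOR (B NOR B)) NOR E))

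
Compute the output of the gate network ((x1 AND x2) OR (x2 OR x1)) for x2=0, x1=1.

Substituting: ((1 AND 0) OR (0 OR 1))
= 1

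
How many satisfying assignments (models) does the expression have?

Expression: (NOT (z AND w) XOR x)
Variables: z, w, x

Satisfying assignments: (0,0,0), (0,1,0), (1,0,0), (1,1,1)
Count: 4 out of 8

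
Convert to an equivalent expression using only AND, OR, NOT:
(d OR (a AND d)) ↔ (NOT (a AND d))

((d OR (a AND d)) AND (NOT (a AND d))) OR (NOT (d OR (a AND d)) AND (a AND d))
(Biconditional = both true or both false)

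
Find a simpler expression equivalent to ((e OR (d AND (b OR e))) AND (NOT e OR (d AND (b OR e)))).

By distribution ((E OR v) AND (E OR NOT v) = E):
= (d AND (b OR e))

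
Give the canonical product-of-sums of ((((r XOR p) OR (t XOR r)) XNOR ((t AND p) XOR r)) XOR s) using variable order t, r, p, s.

ΠM(1, 2, 5, 7, 8, 11, 13, 15) = (t OR r OR p OR NOT s) AND (t OR r OR NOT p OR s) AND (t OR NOT r OR p OR NOT s) AND (t OR NOT r OR NOT p OR NOT s) AND (NOT t OR r OR p OR s) AND (NOT t OR r OR NOT p OR NOT s) AND (NOT t OR NOT r OR p OR NOT s) AND (NOT t OR NOT r OR NOT p OR NOT s)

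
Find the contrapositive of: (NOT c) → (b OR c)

Contrapositive: NOT (b OR c) → c
Note: A statement and its contrapositive are logically equivalent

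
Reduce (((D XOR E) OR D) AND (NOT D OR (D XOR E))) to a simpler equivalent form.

By distribution ((E OR v) AND (E OR NOT v) = E):
= (D XOR E)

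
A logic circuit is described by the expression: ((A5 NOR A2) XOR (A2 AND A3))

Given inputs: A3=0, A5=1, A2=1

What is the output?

Substituting: ((1 NOR 1) XOR (1 AND 0))
= 0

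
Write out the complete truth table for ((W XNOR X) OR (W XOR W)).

W | X | Output
--------------
0 | 0 | 1
0 | 1 | 0
1 | 0 | 0
1 | 1 | 1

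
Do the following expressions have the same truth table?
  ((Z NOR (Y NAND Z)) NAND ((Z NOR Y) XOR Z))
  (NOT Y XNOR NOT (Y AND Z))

No. Counterexample: with Y=1, Z=0, Expression 1 = 1 but Expression 2 = 0.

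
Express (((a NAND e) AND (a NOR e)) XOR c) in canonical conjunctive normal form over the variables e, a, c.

(e OR a OR NOT c) AND (e OR NOT a OR c) AND (NOT e OR a OR c) AND (NOT e OR NOT a OR c)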